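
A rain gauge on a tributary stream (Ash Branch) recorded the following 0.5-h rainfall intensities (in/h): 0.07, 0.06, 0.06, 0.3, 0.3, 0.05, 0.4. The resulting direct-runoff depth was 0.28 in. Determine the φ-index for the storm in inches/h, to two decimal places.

φ ≈ 0.15 in/h

Only the 3 blocks with intensity above φ contribute runoff: 0.3, 0.3, 0.4 in/h.
Σ(I−φ)·Δt = d  ⇒  (0.3+0.3+0.4 − 3φ)·0.5 = 0.28
φ = (1.000 − 0.28/0.5) / 3 = 0.15 in/h.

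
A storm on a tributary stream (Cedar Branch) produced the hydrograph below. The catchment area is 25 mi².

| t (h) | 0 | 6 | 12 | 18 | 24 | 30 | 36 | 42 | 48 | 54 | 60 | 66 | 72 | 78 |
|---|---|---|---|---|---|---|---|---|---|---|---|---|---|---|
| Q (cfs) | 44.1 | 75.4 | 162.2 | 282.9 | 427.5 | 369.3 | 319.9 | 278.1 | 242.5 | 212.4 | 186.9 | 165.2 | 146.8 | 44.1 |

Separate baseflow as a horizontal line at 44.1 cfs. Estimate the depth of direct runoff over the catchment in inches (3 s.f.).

Direct runoff: 0.0, 31.3, 118.1, 238.8, 383.4, 325.2, 275.8, 234.0, 198.4, 168.3, 142.8, 121.1, 102.7, 0.0 cfs; ΣQ_DR = 2340 cfs.
V = ΣQ_DR · Δt = 2340 × 21600 s = 5.054 × 10^7 ft³.
Over A = 25 mi², depth = V / A = 0.870 in.

d ≈ 0.870 in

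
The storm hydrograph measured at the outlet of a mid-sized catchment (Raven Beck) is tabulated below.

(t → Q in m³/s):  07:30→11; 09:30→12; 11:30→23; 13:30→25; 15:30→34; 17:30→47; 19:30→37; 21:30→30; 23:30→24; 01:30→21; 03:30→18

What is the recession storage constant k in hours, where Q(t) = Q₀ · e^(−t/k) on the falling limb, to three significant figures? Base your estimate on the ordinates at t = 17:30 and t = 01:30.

k ≈ 9.93 h

On the falling limb, Q drops from 47 to 21 m³/s between t = 17:30 and t = 01:30 (Δt = 8 h).
k = −Δt / ln(Q₂/Q₁) = −8 / ln(21/47) = 9.93 h.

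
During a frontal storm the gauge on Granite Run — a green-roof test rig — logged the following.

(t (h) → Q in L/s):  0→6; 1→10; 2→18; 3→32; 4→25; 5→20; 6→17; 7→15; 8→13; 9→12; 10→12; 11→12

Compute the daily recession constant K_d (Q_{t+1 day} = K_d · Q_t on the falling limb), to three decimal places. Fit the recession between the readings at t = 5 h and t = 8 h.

Between t = 5 h and t = 8 h the flow falls from 20 to 13 L/s over 3×1 h = 3 h.
Per-interval ratio K = (13/20)^(1/3) = 0.8662; K_d = K^(24/1) = 0.032.

K_d ≈ 0.032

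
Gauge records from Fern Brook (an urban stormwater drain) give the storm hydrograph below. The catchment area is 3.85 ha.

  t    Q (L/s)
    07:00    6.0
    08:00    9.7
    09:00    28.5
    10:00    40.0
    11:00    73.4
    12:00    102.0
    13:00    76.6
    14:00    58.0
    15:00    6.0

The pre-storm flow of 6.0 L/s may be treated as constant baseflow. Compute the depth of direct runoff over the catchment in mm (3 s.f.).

Direct runoff: 0.0, 3.7, 22.5, 34.0, 67.4, 96.0, 70.6, 52.0, 0.0 L/s; ΣQ_DR = 346.2 L/s.
V = ΣQ_DR · Δt = 346.2 × 3600 s = 1.246 × 10^6 L.
Over A = 3.85 ha, depth = V / A = 32.4 mm.

d ≈ 32.4 mm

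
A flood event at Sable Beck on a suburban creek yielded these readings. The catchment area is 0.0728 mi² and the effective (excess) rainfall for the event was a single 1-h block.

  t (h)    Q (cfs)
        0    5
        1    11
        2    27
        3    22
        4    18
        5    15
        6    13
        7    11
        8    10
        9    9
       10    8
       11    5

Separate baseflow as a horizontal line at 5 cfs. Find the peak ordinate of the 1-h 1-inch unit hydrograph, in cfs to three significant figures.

Direct runoff: 0.0, 6.0, 22.0, 17.0, 13.0, 10.0, 8.0, 6.0, 5.0, 4.0, 3.0, 0.0 cfs; ΣQ_DR = 94.00 cfs, peak = 22.0 cfs.
Runoff depth d = ΣQ_DR·Δt / A = 94.00 × 3600 / (0.0728 mi²) = 2.001 in.
The 1-inch UH is the DRH scaled by (1 in)/d, so U_p = 22.0 × 1/2.001 = 11.0 cfs.

U_p ≈ 11.0 cfs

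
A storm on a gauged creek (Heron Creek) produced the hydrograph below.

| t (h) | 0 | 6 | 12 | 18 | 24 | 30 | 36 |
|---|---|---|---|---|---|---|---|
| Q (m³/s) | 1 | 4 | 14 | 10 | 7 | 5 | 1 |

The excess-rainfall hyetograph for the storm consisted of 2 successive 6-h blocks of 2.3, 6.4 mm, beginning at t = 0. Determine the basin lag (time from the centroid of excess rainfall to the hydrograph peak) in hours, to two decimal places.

t_L ≈ 4.59 h

Centroid of excess rainfall: t_c = Σ P_i·t̄_i / ΣP_i = 7.4138 h (block centres at 3, 9 h).
Hydrograph peak occurs at t = 12 h, so basin lag t_L = 12 − 7.4138 = 4.59 h.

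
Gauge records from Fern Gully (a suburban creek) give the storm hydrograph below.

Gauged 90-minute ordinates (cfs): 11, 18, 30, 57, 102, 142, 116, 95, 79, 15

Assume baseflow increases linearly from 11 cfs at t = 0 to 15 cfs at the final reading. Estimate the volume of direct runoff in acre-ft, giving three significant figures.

V ≈ 66.3 acre-ft

Direct-runoff ordinates (Q − Q_b): 0.00, 6.56, 18.11, 44.67, 89.22, 128.78, 102.33, 80.89, 64.44, 0.00 cfs.
ΣQ_DR = 535.0 cfs.
With Δt = 1.5 h = 5400 s, V = ΣQ_DR · Δt = 535.0 × 5400 = 2.89 × 10^6 ft³ = 66.3 acre-ft.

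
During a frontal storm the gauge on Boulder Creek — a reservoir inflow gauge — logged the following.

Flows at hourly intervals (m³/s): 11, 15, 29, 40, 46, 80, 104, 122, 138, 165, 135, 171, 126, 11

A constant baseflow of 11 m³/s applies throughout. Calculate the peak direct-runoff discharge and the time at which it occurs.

Q_p = 160.0 m³/s at t = 11 h

Subtracting baseflow gives direct-runoff ordinates: 0.0, 4.0, 18.0, 29.0, 35.0, 69.0, 93.0, 111.0, 127.0, 154.0, 124.0, 160.0, 115.0, 0.0 m³/s.
The maximum is 160.0 m³/s, occurring at the reading for t = 11 h.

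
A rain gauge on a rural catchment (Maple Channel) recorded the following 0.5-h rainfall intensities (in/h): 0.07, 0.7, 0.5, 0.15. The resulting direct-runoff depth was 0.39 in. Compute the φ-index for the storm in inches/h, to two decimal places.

φ ≈ 0.21 in/h

Only the 2 blocks with intensity above φ contribute runoff: 0.7, 0.5 in/h.
Σ(I−φ)·Δt = d  ⇒  (0.7+0.5 − 2φ)·0.5 = 0.39
φ = (1.200 − 0.39/0.5) / 2 = 0.21 in/h.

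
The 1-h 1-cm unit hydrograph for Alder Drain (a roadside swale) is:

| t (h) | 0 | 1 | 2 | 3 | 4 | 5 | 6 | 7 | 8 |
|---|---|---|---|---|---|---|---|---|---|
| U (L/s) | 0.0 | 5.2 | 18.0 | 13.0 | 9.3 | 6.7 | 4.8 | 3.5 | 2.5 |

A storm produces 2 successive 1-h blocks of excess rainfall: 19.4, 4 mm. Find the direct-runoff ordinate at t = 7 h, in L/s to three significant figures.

By discrete convolution, Q_j = Σ (P_i / 10 mm) · U_{j−i}.
At t = 7 h (j=7): Q = (19.4/10)·3.5 + (4/10)·4.8 = 8.71 L/s.

Q ≈ 8.71 L/s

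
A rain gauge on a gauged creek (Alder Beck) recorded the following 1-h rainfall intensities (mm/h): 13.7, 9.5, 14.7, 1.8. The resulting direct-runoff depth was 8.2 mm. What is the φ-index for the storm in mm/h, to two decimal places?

Only the 2 blocks with intensity above φ contribute runoff: 13.7, 14.7 mm/h.
Σ(I−φ)·Δt = d  ⇒  (13.7+14.7 − 2φ)·1 = 8.2
φ = (28.40 − 8.2/1) / 2 = 10.10 mm/h.

φ ≈ 10.10 mm/h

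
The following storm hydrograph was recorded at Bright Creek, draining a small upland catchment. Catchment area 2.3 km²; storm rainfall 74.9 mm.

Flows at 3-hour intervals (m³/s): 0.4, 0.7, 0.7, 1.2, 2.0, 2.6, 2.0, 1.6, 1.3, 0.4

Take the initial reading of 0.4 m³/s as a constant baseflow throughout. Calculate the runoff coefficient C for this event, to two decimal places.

ΣQ_DR = 8.900 m³/s; V = ΣQ_DR·Δt = 96120 m³.
Runoff depth d = V / A = 41.79 mm.
C = d / P = 41.79 / 74.9 = 0.56.

C ≈ 0.56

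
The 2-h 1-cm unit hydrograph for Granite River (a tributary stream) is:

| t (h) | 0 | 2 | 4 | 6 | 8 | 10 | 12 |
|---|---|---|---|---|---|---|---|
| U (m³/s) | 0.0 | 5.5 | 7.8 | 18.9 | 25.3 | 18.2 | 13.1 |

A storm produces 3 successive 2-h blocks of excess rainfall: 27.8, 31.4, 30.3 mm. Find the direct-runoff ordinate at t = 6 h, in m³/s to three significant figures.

By discrete convolution, Q_j = Σ (P_i / 10 mm) · U_{j−i}.
At t = 6 h (j=3): Q = (27.8/10)·18.9 + (31.4/10)·7.8 + (30.3/10)·5.5 = 93.7 m³/s.

Q ≈ 93.7 m³/s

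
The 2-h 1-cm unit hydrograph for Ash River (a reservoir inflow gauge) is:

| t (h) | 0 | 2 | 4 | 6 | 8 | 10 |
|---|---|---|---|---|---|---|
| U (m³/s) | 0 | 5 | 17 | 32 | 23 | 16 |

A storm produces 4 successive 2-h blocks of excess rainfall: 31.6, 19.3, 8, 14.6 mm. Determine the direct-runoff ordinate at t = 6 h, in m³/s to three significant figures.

Q ≈ 138 m³/s

By discrete convolution, Q_j = Σ (P_i / 10 mm) · U_{j−i}.
At t = 6 h (j=3): Q = (31.6/10)·32 + (19.3/10)·17 + (8/10)·5 + (14.6/10)·0 = 138 m³/s.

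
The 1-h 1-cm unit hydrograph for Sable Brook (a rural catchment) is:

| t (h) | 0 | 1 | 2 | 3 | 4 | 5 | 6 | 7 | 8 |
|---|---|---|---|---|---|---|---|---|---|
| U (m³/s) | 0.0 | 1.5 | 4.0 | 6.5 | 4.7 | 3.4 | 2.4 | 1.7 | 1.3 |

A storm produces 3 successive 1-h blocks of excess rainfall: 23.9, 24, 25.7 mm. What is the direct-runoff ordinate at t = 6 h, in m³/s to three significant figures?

Q ≈ 26.0 m³/s

By discrete convolution, Q_j = Σ (P_i / 10 mm) · U_{j−i}.
At t = 6 h (j=6): Q = (23.9/10)·2.4 + (24/10)·3.4 + (25.7/10)·4.7 = 26.0 m³/s.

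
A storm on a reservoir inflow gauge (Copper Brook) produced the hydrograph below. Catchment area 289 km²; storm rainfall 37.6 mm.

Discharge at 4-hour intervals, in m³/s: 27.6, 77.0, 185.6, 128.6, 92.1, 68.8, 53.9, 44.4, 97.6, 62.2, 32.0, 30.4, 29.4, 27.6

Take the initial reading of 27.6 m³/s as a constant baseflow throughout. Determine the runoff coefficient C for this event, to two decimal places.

C ≈ 0.76

ΣQ_DR = 570.8 m³/s; V = ΣQ_DR·Δt = 8.220 × 10^6 m³.
Runoff depth d = V / A = 28.44 mm.
C = d / P = 28.44 / 37.6 = 0.76.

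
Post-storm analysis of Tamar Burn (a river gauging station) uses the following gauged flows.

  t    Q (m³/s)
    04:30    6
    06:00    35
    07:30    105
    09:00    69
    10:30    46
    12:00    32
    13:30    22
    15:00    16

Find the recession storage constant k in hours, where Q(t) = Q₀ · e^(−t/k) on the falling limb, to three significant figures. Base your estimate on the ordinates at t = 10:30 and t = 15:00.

On the falling limb, Q drops from 46 to 16 m³/s between t = 10:30 and t = 15:00 (Δt = 4.5 h).
k = −Δt / ln(Q₂/Q₁) = −4.5 / ln(16/46) = 4.26 h.

k ≈ 4.26 h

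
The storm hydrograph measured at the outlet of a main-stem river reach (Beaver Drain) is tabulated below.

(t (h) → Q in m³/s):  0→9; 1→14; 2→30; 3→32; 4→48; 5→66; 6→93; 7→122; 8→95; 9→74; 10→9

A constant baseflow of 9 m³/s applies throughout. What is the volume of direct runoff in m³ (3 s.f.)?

V ≈ 1.77 × 10^6 m³

Direct-runoff ordinates (Q − Q_b): 0.0, 5.0, 21.0, 23.0, 39.0, 57.0, 84.0, 113.0, 86.0, 65.0, 0.0 m³/s.
ΣQ_DR = 493.0 m³/s.
With Δt = 1 h = 3600 s, V = ΣQ_DR · Δt = 493.0 × 3600 = 1.77 × 10^6 m³.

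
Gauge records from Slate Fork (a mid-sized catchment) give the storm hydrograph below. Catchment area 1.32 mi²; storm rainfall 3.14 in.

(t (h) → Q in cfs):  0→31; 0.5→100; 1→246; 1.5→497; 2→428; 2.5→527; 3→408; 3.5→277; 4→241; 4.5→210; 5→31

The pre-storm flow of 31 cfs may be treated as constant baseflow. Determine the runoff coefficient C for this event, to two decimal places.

ΣQ_DR = 2655 cfs; V = ΣQ_DR·Δt = 4.779 × 10^6 ft³.
Runoff depth d = V / A = 1.558 in.
C = d / P = 1.558 / 3.14 = 0.50.

C ≈ 0.50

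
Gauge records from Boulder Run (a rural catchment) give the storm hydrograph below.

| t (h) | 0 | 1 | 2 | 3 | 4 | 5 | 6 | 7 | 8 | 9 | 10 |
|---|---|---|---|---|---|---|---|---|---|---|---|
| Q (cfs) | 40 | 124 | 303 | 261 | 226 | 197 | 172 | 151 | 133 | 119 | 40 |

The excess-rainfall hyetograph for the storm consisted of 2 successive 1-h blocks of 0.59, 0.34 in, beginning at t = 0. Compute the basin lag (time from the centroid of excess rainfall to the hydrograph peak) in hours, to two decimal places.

t_L ≈ 1.13 h

Centroid of excess rainfall: t_c = Σ P_i·t̄_i / ΣP_i = 0.8656 h (block centres at 0.5, 1.5 h).
Hydrograph peak occurs at t = 2 h, so basin lag t_L = 2 − 0.8656 = 1.13 h.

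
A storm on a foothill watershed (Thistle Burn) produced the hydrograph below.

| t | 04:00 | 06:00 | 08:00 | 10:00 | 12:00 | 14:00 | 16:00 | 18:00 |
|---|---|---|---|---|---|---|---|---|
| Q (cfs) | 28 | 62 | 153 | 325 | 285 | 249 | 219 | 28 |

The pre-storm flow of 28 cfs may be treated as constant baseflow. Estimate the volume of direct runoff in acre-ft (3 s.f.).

V ≈ 186 acre-ft

Direct-runoff ordinates (Q − Q_b): 0.0, 34.0, 125.0, 297.0, 257.0, 221.0, 191.0, 0.0 cfs.
ΣQ_DR = 1125 cfs.
With Δt = 2 h = 7200 s, V = ΣQ_DR · Δt = 1125 × 7200 = 8.10 × 10^6 ft³ = 186 acre-ft.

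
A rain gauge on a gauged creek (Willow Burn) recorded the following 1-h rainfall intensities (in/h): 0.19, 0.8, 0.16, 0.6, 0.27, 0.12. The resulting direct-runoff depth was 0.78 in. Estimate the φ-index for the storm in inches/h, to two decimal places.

Only the 2 blocks with intensity above φ contribute runoff: 0.8, 0.6 in/h.
Σ(I−φ)·Δt = d  ⇒  (0.8+0.6 − 2φ)·1 = 0.78
φ = (1.400 − 0.78/1) / 2 = 0.31 in/h.

φ ≈ 0.31 in/h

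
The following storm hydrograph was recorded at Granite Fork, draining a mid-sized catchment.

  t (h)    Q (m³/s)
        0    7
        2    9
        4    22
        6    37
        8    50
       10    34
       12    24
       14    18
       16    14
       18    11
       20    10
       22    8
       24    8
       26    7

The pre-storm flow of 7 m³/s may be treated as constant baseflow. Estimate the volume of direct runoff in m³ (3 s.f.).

Direct-runoff ordinates (Q − Q_b): 0.0, 2.0, 15.0, 30.0, 43.0, 27.0, 17.0, 11.0, 7.0, 4.0, 3.0, 1.0, 1.0, 0.0 m³/s.
ΣQ_DR = 161.0 m³/s.
With Δt = 2 h = 7200 s, V = ΣQ_DR · Δt = 161.0 × 7200 = 1.16 × 10^6 m³.

V ≈ 1.16 × 10^6 m³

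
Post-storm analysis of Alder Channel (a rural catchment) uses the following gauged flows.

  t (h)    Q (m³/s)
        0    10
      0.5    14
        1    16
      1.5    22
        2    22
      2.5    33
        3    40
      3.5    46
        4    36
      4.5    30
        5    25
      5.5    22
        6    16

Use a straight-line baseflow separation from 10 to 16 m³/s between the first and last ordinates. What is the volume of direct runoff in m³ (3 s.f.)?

Direct-runoff ordinates (Q − Q_b): 0.00, 3.50, 5.00, 10.50, 10.00, 20.50, 27.00, 32.50, 22.00, 15.50, 10.00, 6.50, 0.00 m³/s.
ΣQ_DR = 163.0 m³/s.
With Δt = 0.5 h = 1800 s, V = ΣQ_DR · Δt = 163.0 × 1800 = 2.93 × 10^5 m³.

V ≈ 2.93 × 10^5 m³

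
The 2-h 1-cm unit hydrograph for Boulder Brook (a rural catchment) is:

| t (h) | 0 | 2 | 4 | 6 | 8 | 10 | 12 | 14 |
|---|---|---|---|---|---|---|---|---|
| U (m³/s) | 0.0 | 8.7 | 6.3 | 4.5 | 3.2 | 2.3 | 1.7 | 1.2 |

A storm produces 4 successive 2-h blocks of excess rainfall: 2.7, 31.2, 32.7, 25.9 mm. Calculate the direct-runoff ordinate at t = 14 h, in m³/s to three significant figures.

By discrete convolution, Q_j = Σ (P_i / 10 mm) · U_{j−i}.
At t = 14 h (j=7): Q = (2.7/10)·1.2 + (31.2/10)·1.7 + (32.7/10)·2.3 + (25.9/10)·3.2 = 21.4 m³/s.

Q ≈ 21.4 m³/s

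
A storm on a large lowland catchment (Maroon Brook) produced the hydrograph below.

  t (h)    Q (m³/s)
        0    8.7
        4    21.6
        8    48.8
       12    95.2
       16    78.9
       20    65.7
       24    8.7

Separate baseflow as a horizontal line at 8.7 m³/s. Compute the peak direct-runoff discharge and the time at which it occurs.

Q_p = 86.5 m³/s at t = 12 h

Subtracting baseflow gives direct-runoff ordinates: 0.0, 12.9, 40.1, 86.5, 70.2, 57.0, 0.0 m³/s.
The maximum is 86.5 m³/s, occurring at the reading for t = 12 h.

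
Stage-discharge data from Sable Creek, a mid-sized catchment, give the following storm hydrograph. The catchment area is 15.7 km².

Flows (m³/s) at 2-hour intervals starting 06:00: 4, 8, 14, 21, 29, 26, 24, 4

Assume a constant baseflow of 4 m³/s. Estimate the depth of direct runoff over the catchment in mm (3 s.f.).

Direct runoff: 0.0, 4.0, 10.0, 17.0, 25.0, 22.0, 20.0, 0.0 m³/s; ΣQ_DR = 98.00 m³/s.
V = ΣQ_DR · Δt = 98.00 × 7200 s = 7.056 × 10^5 m³.
Over A = 15.7 km², depth = V / A = 44.9 mm.

d ≈ 44.9 mm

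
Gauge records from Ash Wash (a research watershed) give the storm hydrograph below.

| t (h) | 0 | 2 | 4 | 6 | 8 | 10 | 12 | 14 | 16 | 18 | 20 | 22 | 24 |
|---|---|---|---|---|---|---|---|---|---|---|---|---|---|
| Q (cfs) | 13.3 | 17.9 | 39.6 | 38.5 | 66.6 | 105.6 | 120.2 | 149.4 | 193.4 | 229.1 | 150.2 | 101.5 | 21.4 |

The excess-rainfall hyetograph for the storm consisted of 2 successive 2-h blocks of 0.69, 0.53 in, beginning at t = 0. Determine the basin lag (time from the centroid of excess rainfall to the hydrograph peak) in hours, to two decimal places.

Centroid of excess rainfall: t_c = Σ P_i·t̄_i / ΣP_i = 1.8689 h (block centres at 1, 3 h).
Hydrograph peak occurs at t = 18 h, so basin lag t_L = 18 − 1.8689 = 16.13 h.

t_L ≈ 16.13 h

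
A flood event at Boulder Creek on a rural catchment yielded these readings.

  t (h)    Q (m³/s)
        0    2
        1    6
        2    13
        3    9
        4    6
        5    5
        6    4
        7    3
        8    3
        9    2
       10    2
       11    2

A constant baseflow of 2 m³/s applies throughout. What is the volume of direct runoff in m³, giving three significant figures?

Direct-runoff ordinates (Q − Q_b): 0.0, 4.0, 11.0, 7.0, 4.0, 3.0, 2.0, 1.0, 1.0, 0.0, 0.0, 0.0 m³/s.
ΣQ_DR = 33.00 m³/s.
With Δt = 1 h = 3600 s, V = ΣQ_DR · Δt = 33.00 × 3600 = 1.19 × 10^5 m³.

V ≈ 1.19 × 10^5 m³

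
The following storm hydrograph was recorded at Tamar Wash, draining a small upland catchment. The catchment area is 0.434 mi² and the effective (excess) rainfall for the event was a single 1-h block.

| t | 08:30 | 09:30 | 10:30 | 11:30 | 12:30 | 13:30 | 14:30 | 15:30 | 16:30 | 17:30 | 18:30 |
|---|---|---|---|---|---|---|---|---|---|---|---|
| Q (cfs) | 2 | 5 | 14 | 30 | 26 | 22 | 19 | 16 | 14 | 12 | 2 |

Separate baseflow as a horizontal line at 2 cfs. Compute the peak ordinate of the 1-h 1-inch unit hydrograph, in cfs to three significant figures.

U_p ≈ 56.0 cfs

Direct runoff: 0.0, 3.0, 12.0, 28.0, 24.0, 20.0, 17.0, 14.0, 12.0, 10.0, 0.0 cfs; ΣQ_DR = 140.0 cfs, peak = 28.0 cfs.
Runoff depth d = ΣQ_DR·Δt / A = 140.0 × 3600 / (0.434 mi²) = 0.4999 in.
The 1-inch UH is the DRH scaled by (1 in)/d, so U_p = 28.0 × 1/0.4999 = 56.0 cfs.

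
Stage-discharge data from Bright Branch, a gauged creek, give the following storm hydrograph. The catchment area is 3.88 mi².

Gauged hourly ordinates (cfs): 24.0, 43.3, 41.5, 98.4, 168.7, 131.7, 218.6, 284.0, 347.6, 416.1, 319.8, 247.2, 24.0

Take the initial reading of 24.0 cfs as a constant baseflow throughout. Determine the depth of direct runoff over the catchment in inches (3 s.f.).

d ≈ 0.820 in

Direct runoff: 0.0, 19.3, 17.5, 74.4, 144.7, 107.7, 194.6, 260.0, 323.6, 392.1, 295.8, 223.2, 0.0 cfs; ΣQ_DR = 2053 cfs.
V = ΣQ_DR · Δt = 2053 × 3600 s = 7.390 × 10^6 ft³.
Over A = 3.88 mi², depth = V / A = 0.820 in.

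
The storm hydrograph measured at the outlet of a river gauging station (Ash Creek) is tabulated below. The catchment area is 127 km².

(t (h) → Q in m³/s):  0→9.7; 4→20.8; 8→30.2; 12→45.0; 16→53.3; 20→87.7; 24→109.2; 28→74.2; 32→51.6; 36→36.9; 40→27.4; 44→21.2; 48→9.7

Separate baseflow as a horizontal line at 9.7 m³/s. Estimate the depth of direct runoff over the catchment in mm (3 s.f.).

d ≈ 51.1 mm

Direct runoff: 0.0, 11.1, 20.5, 35.3, 43.6, 78.0, 99.5, 64.5, 41.9, 27.2, 17.7, 11.5, 0.0 m³/s; ΣQ_DR = 450.8 m³/s.
V = ΣQ_DR · Δt = 450.8 × 14400 s = 6.492 × 10^6 m³.
Over A = 127 km², depth = V / A = 51.1 mm.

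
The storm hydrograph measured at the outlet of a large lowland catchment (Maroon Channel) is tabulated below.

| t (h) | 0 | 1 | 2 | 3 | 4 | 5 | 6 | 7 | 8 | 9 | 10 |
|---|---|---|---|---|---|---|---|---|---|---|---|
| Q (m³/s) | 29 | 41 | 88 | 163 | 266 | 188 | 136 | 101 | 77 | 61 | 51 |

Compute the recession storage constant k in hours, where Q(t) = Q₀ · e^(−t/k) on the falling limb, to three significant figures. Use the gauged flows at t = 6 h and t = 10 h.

k ≈ 4.08 h

On the falling limb, Q drops from 136 to 51 m³/s between t = 6 h and t = 10 h (Δt = 4 h).
k = −Δt / ln(Q₂/Q₁) = −4 / ln(51/136) = 4.08 h.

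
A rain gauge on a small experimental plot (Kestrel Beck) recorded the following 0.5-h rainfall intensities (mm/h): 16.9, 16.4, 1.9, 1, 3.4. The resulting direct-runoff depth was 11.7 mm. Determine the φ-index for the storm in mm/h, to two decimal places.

φ ≈ 4.95 mm/h

Only the 2 blocks with intensity above φ contribute runoff: 16.9, 16.4 mm/h.
Σ(I−φ)·Δt = d  ⇒  (16.9+16.4 − 2φ)·0.5 = 11.7
φ = (33.30 − 11.7/0.5) / 2 = 4.95 mm/h.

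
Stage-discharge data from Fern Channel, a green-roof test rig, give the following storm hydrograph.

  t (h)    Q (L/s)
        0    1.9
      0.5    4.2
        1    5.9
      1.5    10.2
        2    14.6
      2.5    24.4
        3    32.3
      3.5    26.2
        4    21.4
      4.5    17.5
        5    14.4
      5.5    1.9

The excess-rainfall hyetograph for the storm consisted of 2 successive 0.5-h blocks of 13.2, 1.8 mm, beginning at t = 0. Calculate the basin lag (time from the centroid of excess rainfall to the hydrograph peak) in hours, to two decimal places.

t_L ≈ 2.69 h

Centroid of excess rainfall: t_c = Σ P_i·t̄_i / ΣP_i = 0.3100 h (block centres at 0.25, 0.75 h).
Hydrograph peak occurs at t = 3 h, so basin lag t_L = 3 − 0.3100 = 2.69 h.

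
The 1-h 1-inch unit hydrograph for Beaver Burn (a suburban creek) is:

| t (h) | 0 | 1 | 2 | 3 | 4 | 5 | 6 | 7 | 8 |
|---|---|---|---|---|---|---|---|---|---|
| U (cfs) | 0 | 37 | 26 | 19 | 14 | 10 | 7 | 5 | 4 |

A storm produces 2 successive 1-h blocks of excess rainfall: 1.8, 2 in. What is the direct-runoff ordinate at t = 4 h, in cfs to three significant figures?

By discrete convolution, Q_j = Σ (P_i / 1 in) · U_{j−i}.
At t = 4 h (j=4): Q = (1.8/1)·14 + (2/1)·19 = 63.2 cfs.

Q ≈ 63.2 cfs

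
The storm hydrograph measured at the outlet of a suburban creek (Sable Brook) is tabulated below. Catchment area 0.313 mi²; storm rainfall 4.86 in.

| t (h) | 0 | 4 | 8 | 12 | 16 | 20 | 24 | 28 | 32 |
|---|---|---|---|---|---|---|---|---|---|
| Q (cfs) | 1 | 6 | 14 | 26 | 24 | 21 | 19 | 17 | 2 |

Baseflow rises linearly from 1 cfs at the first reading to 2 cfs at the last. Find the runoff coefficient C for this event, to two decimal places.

C ≈ 0.47

ΣQ_DR = 116.5 cfs; V = ΣQ_DR·Δt = 1.678 × 10^6 ft³.
Runoff depth d = V / A = 2.307 in.
C = d / P = 2.307 / 4.86 = 0.47.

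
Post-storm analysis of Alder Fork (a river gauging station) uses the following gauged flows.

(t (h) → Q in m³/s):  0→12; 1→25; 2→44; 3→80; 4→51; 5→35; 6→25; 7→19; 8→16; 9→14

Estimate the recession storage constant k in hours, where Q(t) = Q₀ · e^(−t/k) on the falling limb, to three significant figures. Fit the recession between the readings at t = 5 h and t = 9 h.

On the falling limb, Q drops from 35 to 14 m³/s between t = 5 h and t = 9 h (Δt = 4 h).
k = −Δt / ln(Q₂/Q₁) = −4 / ln(14/35) = 4.37 h.

k ≈ 4.37 h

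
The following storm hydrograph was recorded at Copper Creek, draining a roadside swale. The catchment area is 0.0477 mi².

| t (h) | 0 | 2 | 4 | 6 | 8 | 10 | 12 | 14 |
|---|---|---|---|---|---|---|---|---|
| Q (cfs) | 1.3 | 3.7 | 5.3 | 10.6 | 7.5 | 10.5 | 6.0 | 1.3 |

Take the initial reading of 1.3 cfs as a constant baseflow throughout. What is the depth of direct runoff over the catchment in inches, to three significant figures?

d ≈ 2.33 in

Direct runoff: 0.0, 2.4, 4.0, 9.3, 6.2, 9.2, 4.7, 0.0 cfs; ΣQ_DR = 35.80 cfs.
V = ΣQ_DR · Δt = 35.80 × 7200 s = 2.578 × 10^5 ft³.
Over A = 0.0477 mi², depth = V / A = 2.33 in.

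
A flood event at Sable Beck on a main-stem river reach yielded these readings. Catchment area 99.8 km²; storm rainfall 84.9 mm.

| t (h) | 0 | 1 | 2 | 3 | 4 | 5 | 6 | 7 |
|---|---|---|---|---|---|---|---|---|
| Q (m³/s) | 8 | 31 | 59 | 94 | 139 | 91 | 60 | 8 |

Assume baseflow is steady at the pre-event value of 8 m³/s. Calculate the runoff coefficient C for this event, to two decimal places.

ΣQ_DR = 426.0 m³/s; V = ΣQ_DR·Δt = 1.534 × 10^6 m³.
Runoff depth d = V / A = 15.37 mm.
C = d / P = 15.37 / 84.9 = 0.18.

C ≈ 0.18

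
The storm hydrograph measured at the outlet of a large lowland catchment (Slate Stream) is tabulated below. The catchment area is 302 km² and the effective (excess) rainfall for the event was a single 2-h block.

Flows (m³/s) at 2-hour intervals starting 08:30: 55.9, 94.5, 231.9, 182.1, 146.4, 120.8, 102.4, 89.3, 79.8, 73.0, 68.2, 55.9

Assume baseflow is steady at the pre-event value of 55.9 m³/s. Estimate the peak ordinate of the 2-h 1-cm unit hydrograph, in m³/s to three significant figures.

Direct runoff: 0.0, 38.6, 176.0, 126.2, 90.5, 64.9, 46.5, 33.4, 23.9, 17.1, 12.3, 0.0 m³/s; ΣQ_DR = 629.4 m³/s, peak = 176.0 m³/s.
Runoff depth d = ΣQ_DR·Δt / A = 629.4 × 7200 / (302 km²) = 15.01 mm.
The 1-cm UH is the DRH scaled by (10 mm)/d, so U_p = 176.0 × 10/15.01 = 117 m³/s.

U_p ≈ 117 m³/s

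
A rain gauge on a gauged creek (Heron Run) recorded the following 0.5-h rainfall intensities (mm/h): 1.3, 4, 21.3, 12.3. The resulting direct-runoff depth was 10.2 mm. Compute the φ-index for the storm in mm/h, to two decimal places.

φ ≈ 6.60 mm/h

Only the 2 blocks with intensity above φ contribute runoff: 21.3, 12.3 mm/h.
Σ(I−φ)·Δt = d  ⇒  (21.3+12.3 − 2φ)·0.5 = 10.2
φ = (33.60 − 10.2/0.5) / 2 = 6.60 mm/h.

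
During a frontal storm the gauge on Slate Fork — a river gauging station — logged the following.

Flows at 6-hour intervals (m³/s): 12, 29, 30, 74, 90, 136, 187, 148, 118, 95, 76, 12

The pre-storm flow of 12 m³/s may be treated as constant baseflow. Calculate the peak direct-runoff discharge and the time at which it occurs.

Q_p = 175.0 m³/s at t = 36 h

Subtracting baseflow gives direct-runoff ordinates: 0.0, 17.0, 18.0, 62.0, 78.0, 124.0, 175.0, 136.0, 106.0, 83.0, 64.0, 0.0 m³/s.
The maximum is 175.0 m³/s, occurring at the reading for t = 36 h.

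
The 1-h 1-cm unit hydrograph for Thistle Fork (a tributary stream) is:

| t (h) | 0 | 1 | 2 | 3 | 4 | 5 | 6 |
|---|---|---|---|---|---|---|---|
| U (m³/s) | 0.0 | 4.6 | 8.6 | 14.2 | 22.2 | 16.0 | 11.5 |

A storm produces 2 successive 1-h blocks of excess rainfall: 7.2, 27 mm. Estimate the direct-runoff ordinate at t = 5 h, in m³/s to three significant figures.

Q ≈ 71.5 m³/s

By discrete convolution, Q_j = Σ (P_i / 10 mm) · U_{j−i}.
At t = 5 h (j=5): Q = (7.2/10)·16.0 + (27/10)·22.2 = 71.5 m³/s.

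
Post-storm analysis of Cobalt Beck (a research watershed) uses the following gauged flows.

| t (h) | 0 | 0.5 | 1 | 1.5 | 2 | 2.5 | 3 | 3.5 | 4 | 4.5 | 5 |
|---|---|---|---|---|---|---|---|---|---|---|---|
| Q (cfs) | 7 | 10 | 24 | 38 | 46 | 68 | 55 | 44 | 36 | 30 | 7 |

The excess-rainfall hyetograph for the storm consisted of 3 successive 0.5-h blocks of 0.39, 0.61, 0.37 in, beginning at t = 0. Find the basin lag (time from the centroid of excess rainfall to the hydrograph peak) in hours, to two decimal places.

Centroid of excess rainfall: t_c = Σ P_i·t̄_i / ΣP_i = 0.7427 h (block centres at 0.25, 0.75, 1.25 h).
Hydrograph peak occurs at t = 2.5 h, so basin lag t_L = 2.5 − 0.7427 = 1.76 h.

t_L ≈ 1.76 h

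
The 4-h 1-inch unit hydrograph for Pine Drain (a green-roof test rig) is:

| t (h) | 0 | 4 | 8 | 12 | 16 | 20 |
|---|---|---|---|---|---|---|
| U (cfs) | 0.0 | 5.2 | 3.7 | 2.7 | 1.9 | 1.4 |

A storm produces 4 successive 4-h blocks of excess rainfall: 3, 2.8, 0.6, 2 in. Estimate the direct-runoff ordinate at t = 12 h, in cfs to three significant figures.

Q ≈ 21.6 cfs

By discrete convolution, Q_j = Σ (P_i / 1 in) · U_{j−i}.
At t = 12 h (j=3): Q = (3/1)·2.7 + (2.8/1)·3.7 + (0.6/1)·5.2 + (2/1)·0.0 = 21.6 cfs.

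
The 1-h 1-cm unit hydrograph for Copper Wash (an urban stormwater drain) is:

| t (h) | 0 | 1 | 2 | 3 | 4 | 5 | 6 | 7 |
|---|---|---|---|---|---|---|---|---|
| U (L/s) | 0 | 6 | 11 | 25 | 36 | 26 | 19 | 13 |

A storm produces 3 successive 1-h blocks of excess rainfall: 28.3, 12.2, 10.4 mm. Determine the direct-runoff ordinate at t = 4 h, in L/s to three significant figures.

By discrete convolution, Q_j = Σ (P_i / 10 mm) · U_{j−i}.
At t = 4 h (j=4): Q = (28.3/10)·36 + (12.2/10)·25 + (10.4/10)·11 = 144 L/s.

Q ≈ 144 L/s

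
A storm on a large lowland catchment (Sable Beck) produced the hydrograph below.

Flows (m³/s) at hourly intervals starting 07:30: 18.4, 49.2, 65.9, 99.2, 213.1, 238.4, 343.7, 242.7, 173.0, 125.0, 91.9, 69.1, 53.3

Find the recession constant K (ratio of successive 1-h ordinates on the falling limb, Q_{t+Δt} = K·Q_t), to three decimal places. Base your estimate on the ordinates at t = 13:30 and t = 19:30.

Using the recession-limb readings at t = 13:30 and t = 19:30: Q falls from 343.7 to 53.3 m³/s over 6 intervals.
K = (Q₂/Q₁)^(1/6) = (53.3/343.7)^(1/6) = 0.733.

K ≈ 0.733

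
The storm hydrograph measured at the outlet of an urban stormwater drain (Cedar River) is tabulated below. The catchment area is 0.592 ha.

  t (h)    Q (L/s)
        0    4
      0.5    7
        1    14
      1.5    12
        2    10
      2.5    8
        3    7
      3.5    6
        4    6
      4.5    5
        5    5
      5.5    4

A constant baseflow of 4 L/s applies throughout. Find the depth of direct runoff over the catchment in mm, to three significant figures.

d ≈ 12.2 mm

Direct runoff: 0.0, 3.0, 10.0, 8.0, 6.0, 4.0, 3.0, 2.0, 2.0, 1.0, 1.0, 0.0 L/s; ΣQ_DR = 40.00 L/s.
V = ΣQ_DR · Δt = 40.00 × 1800 s = 72000 L.
Over A = 0.592 ha, depth = V / A = 12.2 mm.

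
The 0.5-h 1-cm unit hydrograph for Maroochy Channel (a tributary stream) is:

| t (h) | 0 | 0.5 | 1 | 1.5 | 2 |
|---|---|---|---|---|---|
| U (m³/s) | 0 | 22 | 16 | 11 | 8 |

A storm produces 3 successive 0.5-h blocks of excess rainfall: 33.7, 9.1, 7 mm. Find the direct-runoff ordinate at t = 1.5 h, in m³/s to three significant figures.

By discrete convolution, Q_j = Σ (P_i / 10 mm) · U_{j−i}.
At t = 1.5 h (j=3): Q = (33.7/10)·11 + (9.1/10)·16 + (7/10)·22 = 67.0 m³/s.

Q ≈ 67.0 m³/s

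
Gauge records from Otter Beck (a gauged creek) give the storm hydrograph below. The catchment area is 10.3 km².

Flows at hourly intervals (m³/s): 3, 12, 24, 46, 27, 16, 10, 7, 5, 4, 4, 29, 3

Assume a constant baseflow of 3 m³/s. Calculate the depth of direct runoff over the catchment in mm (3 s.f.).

Direct runoff: 0.0, 9.0, 21.0, 43.0, 24.0, 13.0, 7.0, 4.0, 2.0, 1.0, 1.0, 26.0, 0.0 m³/s; ΣQ_DR = 151.0 m³/s.
V = ΣQ_DR · Δt = 151.0 × 3600 s = 5.436 × 10^5 m³.
Over A = 10.3 km², depth = V / A = 52.8 mm.

d ≈ 52.8 mm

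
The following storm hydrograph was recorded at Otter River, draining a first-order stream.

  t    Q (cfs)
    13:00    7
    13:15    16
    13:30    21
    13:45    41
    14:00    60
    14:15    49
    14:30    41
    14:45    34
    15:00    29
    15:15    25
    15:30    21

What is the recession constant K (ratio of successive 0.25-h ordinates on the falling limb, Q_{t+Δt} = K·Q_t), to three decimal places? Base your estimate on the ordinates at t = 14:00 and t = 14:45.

K ≈ 0.828

Using the recession-limb readings at t = 14:00 and t = 14:45: Q falls from 60 to 34 cfs over 3 intervals.
K = (Q₂/Q₁)^(1/3) = (34/60)^(1/3) = 0.828.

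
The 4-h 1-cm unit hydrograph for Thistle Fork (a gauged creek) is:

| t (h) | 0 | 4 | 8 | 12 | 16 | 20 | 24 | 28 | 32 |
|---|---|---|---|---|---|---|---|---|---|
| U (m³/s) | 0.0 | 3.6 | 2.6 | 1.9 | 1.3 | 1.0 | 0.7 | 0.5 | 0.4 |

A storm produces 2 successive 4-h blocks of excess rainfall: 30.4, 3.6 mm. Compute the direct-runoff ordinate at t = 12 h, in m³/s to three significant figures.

Q ≈ 6.71 m³/s

By discrete convolution, Q_j = Σ (P_i / 10 mm) · U_{j−i}.
At t = 12 h (j=3): Q = (30.4/10)·1.9 + (3.6/10)·2.6 = 6.71 m³/s.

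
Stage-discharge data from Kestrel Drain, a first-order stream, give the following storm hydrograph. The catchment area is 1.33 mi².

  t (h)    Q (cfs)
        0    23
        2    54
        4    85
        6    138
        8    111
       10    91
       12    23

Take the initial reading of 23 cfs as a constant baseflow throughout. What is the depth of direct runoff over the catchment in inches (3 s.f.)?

d ≈ 0.848 in

Direct runoff: 0.0, 31.0, 62.0, 115.0, 88.0, 68.0, 0.0 cfs; ΣQ_DR = 364.0 cfs.
V = ΣQ_DR · Δt = 364.0 × 7200 s = 2.621 × 10^6 ft³.
Over A = 1.33 mi², depth = V / A = 0.848 in.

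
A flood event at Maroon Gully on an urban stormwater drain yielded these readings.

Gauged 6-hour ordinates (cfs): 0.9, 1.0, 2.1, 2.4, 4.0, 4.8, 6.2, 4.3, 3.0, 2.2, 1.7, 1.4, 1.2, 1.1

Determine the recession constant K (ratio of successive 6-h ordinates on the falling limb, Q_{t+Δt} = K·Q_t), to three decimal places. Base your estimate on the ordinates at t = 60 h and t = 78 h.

Using the recession-limb readings at t = 60 h and t = 78 h: Q falls from 1.7 to 1.1 cfs over 3 intervals.
K = (Q₂/Q₁)^(1/3) = (1.1/1.7)^(1/3) = 0.865.

K ≈ 0.865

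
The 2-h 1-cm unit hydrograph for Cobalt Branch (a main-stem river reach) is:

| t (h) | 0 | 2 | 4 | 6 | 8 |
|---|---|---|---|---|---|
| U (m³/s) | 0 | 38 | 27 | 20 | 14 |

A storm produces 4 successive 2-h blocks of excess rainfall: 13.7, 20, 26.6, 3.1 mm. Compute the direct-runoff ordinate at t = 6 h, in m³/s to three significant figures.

By discrete convolution, Q_j = Σ (P_i / 10 mm) · U_{j−i}.
At t = 6 h (j=3): Q = (13.7/10)·20 + (20/10)·27 + (26.6/10)·38 + (3.1/10)·0 = 182 m³/s.

Q ≈ 182 m³/s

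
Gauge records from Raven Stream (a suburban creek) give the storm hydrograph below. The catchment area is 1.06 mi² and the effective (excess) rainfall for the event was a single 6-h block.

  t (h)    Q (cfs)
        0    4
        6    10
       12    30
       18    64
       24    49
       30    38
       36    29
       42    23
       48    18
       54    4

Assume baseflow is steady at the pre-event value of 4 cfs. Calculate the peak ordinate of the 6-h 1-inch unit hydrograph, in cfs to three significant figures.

Direct runoff: 0.0, 6.0, 26.0, 60.0, 45.0, 34.0, 25.0, 19.0, 14.0, 0.0 cfs; ΣQ_DR = 229.0 cfs, peak = 60.0 cfs.
Runoff depth d = ΣQ_DR·Δt / A = 229.0 × 21600 / (1.06 mi²) = 2.009 in.
The 1-inch UH is the DRH scaled by (1 in)/d, so U_p = 60.0 × 1/2.009 = 29.9 cfs.

U_p ≈ 29.9 cfs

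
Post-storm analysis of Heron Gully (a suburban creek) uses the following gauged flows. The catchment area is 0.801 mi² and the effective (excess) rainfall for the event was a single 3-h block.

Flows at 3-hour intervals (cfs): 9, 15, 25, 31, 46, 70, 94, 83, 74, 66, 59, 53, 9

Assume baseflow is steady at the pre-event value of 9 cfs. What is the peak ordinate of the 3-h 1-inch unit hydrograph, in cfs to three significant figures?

U_p ≈ 28.3 cfs

Direct runoff: 0.0, 6.0, 16.0, 22.0, 37.0, 61.0, 85.0, 74.0, 65.0, 57.0, 50.0, 44.0, 0.0 cfs; ΣQ_DR = 517.0 cfs, peak = 85.0 cfs.
Runoff depth d = ΣQ_DR·Δt / A = 517.0 × 10800 / (0.801 mi²) = 3.001 in.
The 1-inch UH is the DRH scaled by (1 in)/d, so U_p = 85.0 × 1/3.001 = 28.3 cfs.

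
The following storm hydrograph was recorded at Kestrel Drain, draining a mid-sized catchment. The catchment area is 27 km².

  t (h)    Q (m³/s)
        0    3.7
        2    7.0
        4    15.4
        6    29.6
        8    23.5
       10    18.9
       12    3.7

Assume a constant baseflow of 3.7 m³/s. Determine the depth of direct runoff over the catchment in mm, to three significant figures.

d ≈ 20.2 mm

Direct runoff: 0.0, 3.3, 11.7, 25.9, 19.8, 15.2, 0.0 m³/s; ΣQ_DR = 75.90 m³/s.
V = ΣQ_DR · Δt = 75.90 × 7200 s = 5.465 × 10^5 m³.
Over A = 27 km², depth = V / A = 20.2 mm.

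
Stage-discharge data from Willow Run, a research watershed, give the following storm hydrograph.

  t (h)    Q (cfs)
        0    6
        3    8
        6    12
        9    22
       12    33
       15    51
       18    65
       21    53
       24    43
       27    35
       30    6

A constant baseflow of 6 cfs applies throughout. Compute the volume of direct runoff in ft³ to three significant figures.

V ≈ 2.89 × 10^6 ft³

Direct-runoff ordinates (Q − Q_b): 0.0, 2.0, 6.0, 16.0, 27.0, 45.0, 59.0, 47.0, 37.0, 29.0, 0.0 cfs.
ΣQ_DR = 268.0 cfs.
With Δt = 3 h = 10800 s, V = ΣQ_DR · Δt = 268.0 × 10800 = 2.89 × 10^6 ft³.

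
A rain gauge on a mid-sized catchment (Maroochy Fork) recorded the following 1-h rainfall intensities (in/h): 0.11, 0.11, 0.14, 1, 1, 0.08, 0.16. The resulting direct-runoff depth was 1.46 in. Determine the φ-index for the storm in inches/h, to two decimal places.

Only the 2 blocks with intensity above φ contribute runoff: 1, 1 in/h.
Σ(I−φ)·Δt = d  ⇒  (1+1 − 2φ)·1 = 1.46
φ = (2.000 − 1.46/1) / 2 = 0.27 in/h.

φ ≈ 0.27 in/h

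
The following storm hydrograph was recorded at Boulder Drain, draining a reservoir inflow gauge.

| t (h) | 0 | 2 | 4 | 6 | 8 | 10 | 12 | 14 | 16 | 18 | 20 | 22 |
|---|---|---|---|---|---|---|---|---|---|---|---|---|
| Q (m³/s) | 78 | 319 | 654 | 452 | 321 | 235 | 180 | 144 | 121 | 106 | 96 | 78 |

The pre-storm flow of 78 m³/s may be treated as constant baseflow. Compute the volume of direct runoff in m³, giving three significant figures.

V ≈ 1.33 × 10^7 m³

Direct-runoff ordinates (Q − Q_b): 0.0, 241.0, 576.0, 374.0, 243.0, 157.0, 102.0, 66.0, 43.0, 28.0, 18.0, 0.0 m³/s.
ΣQ_DR = 1848 m³/s.
With Δt = 2 h = 7200 s, V = ΣQ_DR · Δt = 1848 × 7200 = 1.33 × 10^7 m³.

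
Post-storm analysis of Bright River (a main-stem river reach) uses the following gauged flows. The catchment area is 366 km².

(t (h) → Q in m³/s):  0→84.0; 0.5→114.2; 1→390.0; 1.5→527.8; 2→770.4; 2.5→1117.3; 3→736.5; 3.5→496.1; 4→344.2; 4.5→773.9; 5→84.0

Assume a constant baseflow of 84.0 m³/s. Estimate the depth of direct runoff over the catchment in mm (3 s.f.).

Direct runoff: 0.0, 30.2, 306.0, 443.8, 686.4, 1033.3, 652.5, 412.1, 260.2, 689.9, 0.0 m³/s; ΣQ_DR = 4514 m³/s.
V = ΣQ_DR · Δt = 4514 × 1800 s = 8.126 × 10^6 m³.
Over A = 366 km², depth = V / A = 22.2 mm.

d ≈ 22.2 mm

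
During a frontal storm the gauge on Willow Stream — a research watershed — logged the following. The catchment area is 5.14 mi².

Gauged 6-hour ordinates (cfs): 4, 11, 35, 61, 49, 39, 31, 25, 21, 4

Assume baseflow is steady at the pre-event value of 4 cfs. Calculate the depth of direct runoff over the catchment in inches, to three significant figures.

d ≈ 0.434 in

Direct runoff: 0.0, 7.0, 31.0, 57.0, 45.0, 35.0, 27.0, 21.0, 17.0, 0.0 cfs; ΣQ_DR = 240.0 cfs.
V = ΣQ_DR · Δt = 240.0 × 21600 s = 5.184 × 10^6 ft³.
Over A = 5.14 mi², depth = V / A = 0.434 in.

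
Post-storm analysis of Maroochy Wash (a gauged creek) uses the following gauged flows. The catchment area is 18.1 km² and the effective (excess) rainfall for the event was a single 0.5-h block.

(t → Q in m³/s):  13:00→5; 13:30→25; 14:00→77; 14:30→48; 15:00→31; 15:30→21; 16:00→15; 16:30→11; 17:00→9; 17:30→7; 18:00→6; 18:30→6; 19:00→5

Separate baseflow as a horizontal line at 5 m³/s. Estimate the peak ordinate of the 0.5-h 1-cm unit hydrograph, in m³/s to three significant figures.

U_p ≈ 36.0 m³/s

Direct runoff: 0.0, 20.0, 72.0, 43.0, 26.0, 16.0, 10.0, 6.0, 4.0, 2.0, 1.0, 1.0, 0.0 m³/s; ΣQ_DR = 201.0 m³/s, peak = 72.0 m³/s.
Runoff depth d = ΣQ_DR·Δt / A = 201.0 × 1800 / (18.1 km²) = 19.99 mm.
The 1-cm UH is the DRH scaled by (10 mm)/d, so U_p = 72.0 × 10/19.99 = 36.0 m³/s.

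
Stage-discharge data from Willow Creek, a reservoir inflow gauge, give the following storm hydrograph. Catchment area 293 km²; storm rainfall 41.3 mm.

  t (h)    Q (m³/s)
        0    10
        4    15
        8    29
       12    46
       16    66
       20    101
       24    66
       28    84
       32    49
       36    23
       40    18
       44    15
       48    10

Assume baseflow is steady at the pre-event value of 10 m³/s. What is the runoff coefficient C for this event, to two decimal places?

C ≈ 0.48

ΣQ_DR = 402.0 m³/s; V = ΣQ_DR·Δt = 5.789 × 10^6 m³.
Runoff depth d = V / A = 19.76 mm.
C = d / P = 19.76 / 41.3 = 0.48.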